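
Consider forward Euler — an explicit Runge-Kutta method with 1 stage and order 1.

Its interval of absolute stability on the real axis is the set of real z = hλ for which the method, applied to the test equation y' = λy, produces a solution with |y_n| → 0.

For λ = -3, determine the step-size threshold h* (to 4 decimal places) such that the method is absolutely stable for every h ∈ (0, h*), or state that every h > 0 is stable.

(-2.0000,0); λ=-3 ⇒ h* = 0.6667.

With y'=λy (z=hλ):
  order 1, 1-stage ⇒ R(z)=1+z
  (e.g. R(-0.45)=0.55000, |R|=0.55000)

Solve |R(x)|<1 on ℝ⁻.
x=-0.45: |R|=0.5500
|R(-1.94)|=0.9400 |R(-1.61)|=0.6100 |R(-0.75)|=0.2500
Bisect:
  x_lo=-2.5185 |R|=1.5185  x_hi=-0.0680 |R|=0.9320
  mid=-1.29326 |R|=0.29326 →hi
  mid=-1.90588 |R|=0.90588 →hi
  mid=-2.21219 |R|=1.21219 →lo
  mid=-2.05903 |R|=1.05903 →lo
  mid=-1.98246 |R|=0.98246 →hi
  mid=-2.02074 |R|=1.02074 →lo
  mid=-2.00160 |R|=1.00160 →lo
  mid=-1.99203 |R|=0.99203 →hi
  ...
  [-2.00010,-1.99995] ⇒ x*=-2.0000
Stable set (-2.0000, 0).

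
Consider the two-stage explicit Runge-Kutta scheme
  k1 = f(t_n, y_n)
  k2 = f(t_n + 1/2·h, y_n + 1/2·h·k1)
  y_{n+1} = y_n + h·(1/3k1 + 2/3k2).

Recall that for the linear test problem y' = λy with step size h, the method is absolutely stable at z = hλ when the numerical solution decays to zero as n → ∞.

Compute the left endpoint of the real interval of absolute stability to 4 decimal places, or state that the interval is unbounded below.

z* = -3.0000.

With y'=λy (z=hλ):
  k1=λy_n ⇒ h·k1=z·y_n;  k2=λ(1+1/2z)y_n ⇒ h·k2=z(1+1/2z)y_n
  y_{n+1}/y_n = 1 + 1/3z + 2/3z(1+1/2z) = 1 + z + 1/3z²
  so R(z) = 1 + z + 1/3z².

Solve |R(x)|<1 on ℝ⁻.
x=-0.41: |R|=0.6460
R=1: x+1/3x²=0 ⇒ x=−3=-3.0000; min R=1−1/(4·1/3)=0.2500>−1
Confirm numerically:
  x=-2.541: |R|=0.61123 <1
  x=-2.450: |R|=0.55083 <1
  x=-2.363: |R|=0.49826 <1
  x=-2.136: |R|=0.38483 <1
  x=-3.407: |R|=1.46222 >1
  x=-3.349: |R|=1.38960 >1
So |R|<1 on (-3.0000, 0).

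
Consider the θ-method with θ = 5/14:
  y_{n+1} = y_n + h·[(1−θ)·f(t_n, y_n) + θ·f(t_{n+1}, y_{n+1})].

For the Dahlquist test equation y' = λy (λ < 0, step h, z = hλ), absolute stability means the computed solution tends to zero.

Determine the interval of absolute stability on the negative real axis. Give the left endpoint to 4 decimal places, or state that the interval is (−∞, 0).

z∈(-7.0000,0).

On y'=λy, z=hλ:
  y_{n+1} = y_n + z·[9/14·y_n + 5/14·y_{n+1}] ⇒ (1 − 5/14z)y_{n+1} = (1 + 9/14z)y_n
  R(z) = (1 + 9/14z)/(1 − 5/14z).

Need |R(x)|<1, x<0.
x=-1.74: |R|=0.0731
R=−1: 1+9/14x = −1+5/14x ⇒ -2/7x=2 ⇒ x=2/(-2/7)=-7.0000
Confirm numerically:
  x=-6.847: |R|=0.98731 <1
  x=-3.989: |R|=0.64519 <1
  x=-3.054: |R|=0.46074 <1
  x=-7.560: |R|=1.04324 >1
  x=-7.496: |R|=1.03854 >1
So |R|<1 on (-7.0000, 0).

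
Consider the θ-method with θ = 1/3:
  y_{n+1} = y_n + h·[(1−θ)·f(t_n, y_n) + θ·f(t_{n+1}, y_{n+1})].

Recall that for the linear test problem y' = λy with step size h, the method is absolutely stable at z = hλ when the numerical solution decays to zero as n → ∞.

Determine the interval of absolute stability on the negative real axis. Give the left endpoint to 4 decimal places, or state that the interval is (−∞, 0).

z∈(-6.0000,0).

Set f=λy, z=hλ:
  y_{n+1} = y_n + z·[2/3·y_n + 1/3·y_{n+1}] ⇒ (1 − 1/3z)y_{n+1} = (1 + 2/3z)y_n
  ⇒ R(z) = (1 + 2/3z)/(1 − 1/3z).

Find x<0 with |R(x)|<1.
x=-0.46: |R|=0.6012
R=−1: 1+2/3x = −1+1/3x ⇒ -1/3x=2 ⇒ x=2/(-1/3)=-6.0000
Confirm numerically:
  x=-5.649: |R|=0.95942 <1
  x=-5.519: |R|=0.94354 <1
  x=-4.386: |R|=0.78148 <1
  x=-3.636: |R|=0.64376 <1
  x=-6.564: |R|=1.05897 >1
  x=-6.427: |R|=1.04530 >1
  x=-6.194: |R|=1.02110 >1
Interval (-6.0000, 0).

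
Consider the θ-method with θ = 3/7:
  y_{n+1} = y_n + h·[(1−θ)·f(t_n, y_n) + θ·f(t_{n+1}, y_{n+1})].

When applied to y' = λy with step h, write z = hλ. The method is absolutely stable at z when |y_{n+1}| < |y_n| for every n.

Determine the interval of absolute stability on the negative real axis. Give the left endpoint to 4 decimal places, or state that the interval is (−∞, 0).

Set f=λy, z=hλ:
  y_{n+1} = y_n + z·[4/7·y_n + 3/7·y_{n+1}] ⇒ (1 − 3/7z)y_{n+1} = (1 + 4/7z)y_n
  ⇒ R(z) = (1 + 4/7z)/(1 − 3/7z).

Solve |R(x)|<1 on ℝ⁻.
x=-1.42: |R|=0.1172
R=−1: 1+4/7x = −1+3/7x ⇒ -1/7x=2 ⇒ x=2/(-1/7)=-14.0000
Confirm numerically:
  x=-10.311: |R|=0.90275 <1
  x=-8.582: |R|=0.83454 <1
  x=-6.930: |R|=0.74559 <1
  x=-14.470: |R|=1.00932 >1
  x=-14.362: |R|=1.00723 >1
  x=-14.238: |R|=1.00479 >1
Stable set (-14.0000, 0).

(-14.0000, 0).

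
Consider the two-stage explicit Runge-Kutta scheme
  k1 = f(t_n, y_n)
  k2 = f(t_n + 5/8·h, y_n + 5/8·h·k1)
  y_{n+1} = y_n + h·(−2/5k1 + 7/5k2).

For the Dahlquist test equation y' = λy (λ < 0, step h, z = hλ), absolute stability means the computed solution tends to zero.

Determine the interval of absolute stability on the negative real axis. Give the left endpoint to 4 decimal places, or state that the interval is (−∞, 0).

Set f=λy, z=hλ:
  k1=λy_n ⇒ h·k1=z·y_n;  k2=λ(1+5/8z)y_n ⇒ h·k2=z(1+5/8z)y_n
  y_{n+1}/y_n = 1 − 2/5z + 7/5z(1+5/8z) = 1 + z + 7/8z²
  Hence R(z) = 1 + z + 7/8z².

Boundary: |R(x)|=1, x<0.
x=-1.42: |R|=1.3443
R=1: x+7/8x²=0 ⇒ x=−8/7=-1.1429; min R=1−1/(4·7/8)=0.7143>−1
Confirm numerically:
  x=-0.905: |R|=0.81165 <1
  x=-0.692: |R|=0.72701 <1
  x=-0.630: |R|=0.71729 <1
  x=-1.352: |R|=1.24742 >1
  x=-1.195: |R|=1.05452 >1
Interval (-1.1429, 0).

(-1.1429, 0).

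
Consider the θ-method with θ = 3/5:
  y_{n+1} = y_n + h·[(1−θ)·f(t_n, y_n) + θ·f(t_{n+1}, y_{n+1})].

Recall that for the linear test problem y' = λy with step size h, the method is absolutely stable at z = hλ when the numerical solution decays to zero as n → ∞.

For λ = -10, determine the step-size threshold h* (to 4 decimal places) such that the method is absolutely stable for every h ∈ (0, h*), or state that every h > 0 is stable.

Test eqn y'=λy, z=hλ:
  y_{n+1} = y_n + z·[2/5·y_n + 3/5·y_{n+1}] ⇒ (1 − 3/5z)y_{n+1} = (1 + 2/5z)y_n
  R(z) = (1 + 2/5z)/(1 − 3/5z).

Solve |R(x)|<1 on ℝ⁻.
x=-1.33: |R|=0.2603
x=-2: |R|=0.0909
x=-10: |R|=0.4286
x=-100: |R|=0.6393
θ=3/5≥1/2 ⇒ |1+2/5x|<|1−3/5x| ∀x<0 ⇒ stable on all of ℝ⁻.

unbounded; (−∞, 0). Any h>0 works for λ=-10.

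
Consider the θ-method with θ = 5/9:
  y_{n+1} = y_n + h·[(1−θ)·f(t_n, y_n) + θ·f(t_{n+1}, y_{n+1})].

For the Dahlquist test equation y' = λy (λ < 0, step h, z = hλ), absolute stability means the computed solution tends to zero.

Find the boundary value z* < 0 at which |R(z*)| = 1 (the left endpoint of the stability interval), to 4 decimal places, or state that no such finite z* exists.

unbounded; (−∞, 0).

Test eqn y'=λy, z=hλ:
  y_{n+1} = y_n + z·[4/9·y_n + 5/9·y_{n+1}] ⇒ (1 − 5/9z)y_{n+1} = (1 + 4/9z)y_n
  Hence R(z) = (1 + 4/9z)/(1 − 5/9z).

Find x<0 with |R(x)|<1.
x=-0.96: |R|=0.3739
x=-2: |R|=0.0526
x=-10: |R|=0.5254
x=-100: |R|=0.7682
θ=5/9≥1/2 ⇒ |1+4/9x|<|1−5/9x| ∀x<0 ⇒ interval (−∞,0).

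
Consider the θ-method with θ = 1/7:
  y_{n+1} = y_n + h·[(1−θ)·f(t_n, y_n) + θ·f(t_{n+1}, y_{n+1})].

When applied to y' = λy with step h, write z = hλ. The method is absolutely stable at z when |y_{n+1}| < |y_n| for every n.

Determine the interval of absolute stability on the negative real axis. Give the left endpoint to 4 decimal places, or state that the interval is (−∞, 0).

Test eqn y'=λy, z=hλ:
  y_{n+1} = y_n + z·[6/7·y_n + 1/7·y_{n+1}] ⇒ (1 − 1/7z)y_{n+1} = (1 + 6/7z)y_n
  Hence R(z) = (1 + 6/7z)/(1 − 1/7z).

Boundary: |R(x)|=1, x<0.
x=-0.6: |R|=0.4474
R=−1: 1+6/7x = −1+1/7x ⇒ -5/7x=2 ⇒ x=2/(-5/7)=-2.8000
Confirm numerically:
  x=-1.680: |R|=0.35484 <1
  x=-1.499: |R|=0.23462 <1
  x=-1.313: |R|=0.10562 <1
  x=-3.230: |R|=1.21017 >1
  x=-3.154: |R|=1.17432 >1
  x=-2.849: |R|=1.02488 >1
Stable set (-2.8000, 0).

(-2.8000, 0).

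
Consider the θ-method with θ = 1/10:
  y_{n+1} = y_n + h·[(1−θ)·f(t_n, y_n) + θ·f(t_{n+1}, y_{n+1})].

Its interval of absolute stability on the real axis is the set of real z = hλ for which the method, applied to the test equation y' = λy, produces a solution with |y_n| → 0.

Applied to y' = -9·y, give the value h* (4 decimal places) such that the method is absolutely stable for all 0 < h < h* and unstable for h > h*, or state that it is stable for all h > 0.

(-2.5000,0); λ=-9 ⇒ h* = (5/2)/9 = 0.2778.

Set f=λy, z=hλ:
  y_{n+1} = y_n + z·[9/10·y_n + 1/10·y_{n+1}] ⇒ (1 − 1/10z)y_{n+1} = (1 + 9/10z)y_n
  R(z) = (1 + 9/10z)/(1 − 1/10z).

Solve |R(x)|<1 on ℝ⁻.
x=-1.46: |R|=0.2740
R=−1: 1+9/10x = −1+1/10x ⇒ -4/5x=2 ⇒ x=2/(-4/5)=-2.5000
Confirm numerically:
  x=-2.321: |R|=0.88378 <1
  x=-2.237: |R|=0.82806 <1
  x=-1.311: |R|=0.15905 <1
  x=-2.753: |R|=1.15871 >1
  x=-2.574: |R|=1.04708 >1
  x=-2.527: |R|=1.01724 >1
Stable set (-2.5000, 0).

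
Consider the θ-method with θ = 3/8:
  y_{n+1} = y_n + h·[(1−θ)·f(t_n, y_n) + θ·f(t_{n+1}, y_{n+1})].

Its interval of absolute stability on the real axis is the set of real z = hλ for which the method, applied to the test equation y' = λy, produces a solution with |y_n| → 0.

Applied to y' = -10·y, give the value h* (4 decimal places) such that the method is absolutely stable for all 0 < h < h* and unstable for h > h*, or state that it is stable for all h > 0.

(-8.0000,0); λ=-10 ⇒ h* = (8)/10 = 0.8000.

Set f=λy, z=hλ:
  y_{n+1} = y_n + z·[5/8·y_n + 3/8·y_{n+1}] ⇒ (1 − 3/8z)y_{n+1} = (1 + 5/8z)y_n
  so R(z) = (1 + 5/8z)/(1 − 3/8z).

Solve |R(x)|<1 on ℝ⁻.
x=-0.43: |R|=0.6297
R=−1: 1+5/8x = −1+3/8x ⇒ -1/4x=2 ⇒ x=2/(-1/4)=-8.0000
Confirm numerically:
  x=-7.428: |R|=0.96222 <1
  x=-6.257: |R|=0.86978 <1
  x=-6.019: |R|=0.84795 <1
  x=-8.241: |R|=1.01473 >1
  x=-8.116: |R|=1.00717 >1
  x=-8.076: |R|=1.00472 >1
So |R|<1 on (-8.0000, 0).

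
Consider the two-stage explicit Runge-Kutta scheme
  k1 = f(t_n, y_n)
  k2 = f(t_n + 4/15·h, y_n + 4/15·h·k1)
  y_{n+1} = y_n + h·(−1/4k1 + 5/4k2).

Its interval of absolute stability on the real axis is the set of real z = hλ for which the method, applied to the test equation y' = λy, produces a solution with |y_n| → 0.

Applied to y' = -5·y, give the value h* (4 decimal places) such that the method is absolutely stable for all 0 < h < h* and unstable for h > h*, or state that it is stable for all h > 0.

(-3.0000,0); λ=-5 ⇒ h* = (3)/5 = 0.6000.

Set f=λy, z=hλ:
  k1=λy_n ⇒ h·k1=z·y_n;  k2=λ(1+4/15z)y_n ⇒ h·k2=z(1+4/15z)y_n
  y_{n+1}/y_n = 1 − 1/4z + 5/4z(1+4/15z) = 1 + z + 1/3z²
  Hence R(z) = 1 + z + 1/3z².

Boundary: |R(x)|=1, x<0.
x=-0.52: |R|=0.5701
R=1: x+1/3x²=0 ⇒ x=−3=-3.0000; min R=1−1/(4·1/3)=0.2500>−1
Confirm numerically:
  x=-2.552: |R|=0.61890 <1
  x=-2.024: |R|=0.34153 <1
  x=-1.918: |R|=0.30824 <1
  x=-3.444: |R|=1.50971 >1
  x=-3.063: |R|=1.06432 >1
Interval (-3.0000, 0).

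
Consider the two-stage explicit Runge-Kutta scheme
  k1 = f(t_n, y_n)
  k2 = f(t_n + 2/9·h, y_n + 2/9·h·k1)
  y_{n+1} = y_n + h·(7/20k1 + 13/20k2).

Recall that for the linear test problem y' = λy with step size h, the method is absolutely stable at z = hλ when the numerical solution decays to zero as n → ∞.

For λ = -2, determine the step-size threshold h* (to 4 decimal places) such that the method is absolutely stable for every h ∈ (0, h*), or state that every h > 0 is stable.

With y'=λy (z=hλ):
  k1=λy_n ⇒ h·k1=z·y_n;  k2=λ(1+2/9z)y_n ⇒ h·k2=z(1+2/9z)y_n
  y_{n+1}/y_n = 1 + 7/20z + 13/20z(1+2/9z) = 1 + z + 13/90z²
  ⇒ R(z) = 1 + z + 13/90z².

Find x<0 with |R(x)|<1.
x=-0.9: |R|=0.2170
R=1: x+13/90x²=0 ⇒ x=−90/13=-6.9231; min R=1−1/(4·13/90)=-0.7308>−1
Confirm numerically:
  x=-4.857: |R|=0.44949 <1
  x=-3.701: |R|=0.72249 <1
  x=-3.504: |R|=0.73051 <1
  x=-7.503: |R|=1.62850 >1
  x=-7.022: |R|=1.10034 >1
  x=-7.021: |R|=1.09931 >1
So |R|<1 on (-6.9231, 0).

(-6.9231,0); λ=-2 ⇒ h* = (90/13)/2 = 3.4615.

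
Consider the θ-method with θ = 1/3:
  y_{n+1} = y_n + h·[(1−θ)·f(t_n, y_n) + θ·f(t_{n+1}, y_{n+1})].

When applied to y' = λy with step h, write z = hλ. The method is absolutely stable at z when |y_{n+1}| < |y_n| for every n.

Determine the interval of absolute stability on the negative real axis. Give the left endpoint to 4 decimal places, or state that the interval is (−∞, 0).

(-6.0000, 0).

With y'=λy (z=hλ):
  y_{n+1} = y_n + z·[2/3·y_n + 1/3·y_{n+1}] ⇒ (1 − 1/3z)y_{n+1} = (1 + 2/3z)y_n
  R(z) = (1 + 2/3z)/(1 − 1/3z).

Need |R(x)|<1, x<0.
x=-0.5: |R|=0.5714
R=−1: 1+2/3x = −1+1/3x ⇒ -1/3x=2 ⇒ x=2/(-1/3)=-6.0000
Confirm numerically:
  x=-5.531: |R|=0.94502 <1
  x=-4.577: |R|=0.81219 <1
  x=-4.176: |R|=0.74582 <1
  x=-3.232: |R|=0.55584 <1
  x=-6.485: |R|=1.05113 >1
  x=-6.096: |R|=1.01055 >1
Interval (-6.0000, 0).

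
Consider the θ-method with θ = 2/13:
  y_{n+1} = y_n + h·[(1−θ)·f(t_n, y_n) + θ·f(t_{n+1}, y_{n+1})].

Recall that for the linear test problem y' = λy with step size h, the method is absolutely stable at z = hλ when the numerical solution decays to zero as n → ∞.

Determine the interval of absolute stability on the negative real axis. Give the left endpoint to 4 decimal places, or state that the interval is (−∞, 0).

(-2.8889, 0).

With y'=λy (z=hλ):
  y_{n+1} = y_n + z·[11/13·y_n + 2/13·y_{n+1}] ⇒ (1 − 2/13z)y_{n+1} = (1 + 11/13z)y_n
  so R(z) = (1 + 11/13z)/(1 − 2/13z).

Solve |R(x)|<1 on ℝ⁻.
x=-1.47: |R|=0.1989
R=−1: 1+11/13x = −1+2/13x ⇒ -9/13x=2 ⇒ x=2/(-9/13)=-2.8889
Confirm numerically:
  x=-1.639: |R|=0.30894 <1
  x=-1.546: |R|=0.24894 <1
  x=-1.317: |R|=0.09511 <1
  x=-3.392: |R|=1.22887 >1
  x=-3.252: |R|=1.16756 >1
  x=-3.187: |R|=1.13848 >1
Interval (-2.8889, 0).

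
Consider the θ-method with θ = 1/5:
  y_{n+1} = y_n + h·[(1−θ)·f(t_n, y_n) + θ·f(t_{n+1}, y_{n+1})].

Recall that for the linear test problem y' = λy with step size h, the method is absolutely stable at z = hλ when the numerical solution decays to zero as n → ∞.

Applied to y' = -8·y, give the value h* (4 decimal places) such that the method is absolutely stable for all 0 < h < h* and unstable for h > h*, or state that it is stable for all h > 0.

(-3.3333,0); λ=-8 ⇒ h* = (10/3)/8 = 0.4167.

With y'=λy (z=hλ):
  y_{n+1} = y_n + z·[4/5·y_n + 1/5·y_{n+1}] ⇒ (1 − 1/5z)y_{n+1} = (1 + 4/5z)y_n
  Hence R(z) = (1 + 4/5z)/(1 − 1/5z).

Solve |R(x)|<1 on ℝ⁻.
x=-1.47: |R|=0.1360
R=−1: 1+4/5x = −1+1/5x ⇒ -3/5x=2 ⇒ x=2/(-3/5)=-3.3333
Confirm numerically:
  x=-3.113: |R|=0.91853 <1
  x=-2.987: |R|=0.86991 <1
  x=-2.590: |R|=0.70619 <1
  x=-3.730: |R|=1.13631 >1
  x=-3.565: |R|=1.08114 >1
  x=-3.550: |R|=1.07602 >1
So |R|<1 on (-3.3333, 0).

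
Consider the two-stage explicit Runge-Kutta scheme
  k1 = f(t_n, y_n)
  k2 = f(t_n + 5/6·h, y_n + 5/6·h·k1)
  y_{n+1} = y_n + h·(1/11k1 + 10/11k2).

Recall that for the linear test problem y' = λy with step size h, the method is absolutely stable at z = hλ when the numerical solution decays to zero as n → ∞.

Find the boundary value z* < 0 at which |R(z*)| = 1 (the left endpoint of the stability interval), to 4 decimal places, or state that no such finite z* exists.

left endpoint -1.3200.

Set f=λy, z=hλ:
  k1=λy_n ⇒ h·k1=z·y_n;  k2=λ(1+5/6z)y_n ⇒ h·k2=z(1+5/6z)y_n
  y_{n+1}/y_n = 1 + 1/11z + 10/11z(1+5/6z) = 1 + z + 25/33z²
  R(z) = 1 + z + 25/33z².

Boundary: |R(x)|=1, x<0.
x=-1.05: |R|=0.7852
R=1: x+25/33x²=0 ⇒ x=−33/25=-1.3200; min R=1−1/(4·25/33)=0.6700>−1
Confirm numerically:
  x=-1.256: |R|=0.93910 <1
  x=-1.138: |R|=0.84309 <1
  x=-0.898: |R|=0.71291 <1
  x=-1.894: |R|=1.82360 >1
  x=-1.689: |R|=1.47215 >1
So |R|<1 on (-1.3200, 0).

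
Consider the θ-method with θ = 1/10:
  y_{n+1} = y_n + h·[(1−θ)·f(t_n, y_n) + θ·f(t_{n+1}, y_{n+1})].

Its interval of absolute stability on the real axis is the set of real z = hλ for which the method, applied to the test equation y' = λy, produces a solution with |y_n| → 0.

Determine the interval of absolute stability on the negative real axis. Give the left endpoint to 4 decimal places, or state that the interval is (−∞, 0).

Test eqn y'=λy, z=hλ:
  y_{n+1} = y_n + z·[9/10·y_n + 1/10·y_{n+1}] ⇒ (1 − 1/10z)y_{n+1} = (1 + 9/10z)y_n
  ⇒ R(z) = (1 + 9/10z)/(1 − 1/10z).

Need |R(x)|<1, x<0.
x=-1.42: |R|=0.2434
R=−1: 1+9/10x = −1+1/10x ⇒ -4/5x=2 ⇒ x=2/(-4/5)=-2.5000
Confirm numerically:
  x=-1.863: |R|=0.57043 <1
  x=-1.823: |R|=0.54191 <1
  x=-1.497: |R|=0.30208 <1
  x=-2.979: |R|=1.29525 >1
  x=-2.939: |R|=1.27143 >1
So |R|<1 on (-2.5000, 0).

z∈(-2.5000,0).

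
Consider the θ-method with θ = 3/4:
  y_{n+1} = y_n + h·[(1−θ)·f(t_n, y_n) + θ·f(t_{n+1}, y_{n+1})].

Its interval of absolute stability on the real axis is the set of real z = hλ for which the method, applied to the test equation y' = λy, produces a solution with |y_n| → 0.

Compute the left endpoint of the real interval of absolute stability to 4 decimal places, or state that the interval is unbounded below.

unbounded; (−∞, 0).

With y'=λy (z=hλ):
  y_{n+1} = y_n + z·[1/4·y_n + 3/4·y_{n+1}] ⇒ (1 − 3/4z)y_{n+1} = (1 + 1/4z)y_n
  so R(z) = (1 + 1/4z)/(1 − 3/4z).

Boundary: |R(x)|=1, x<0.
x=-1.7: |R|=0.2527
x=-2: |R|=0.2000
x=-10: |R|=0.1765
x=-100: |R|=0.3158
θ=3/4≥1/2 ⇒ |1+1/4x|<|1−3/4x| ∀x<0 ⇒ interval (−∞,0).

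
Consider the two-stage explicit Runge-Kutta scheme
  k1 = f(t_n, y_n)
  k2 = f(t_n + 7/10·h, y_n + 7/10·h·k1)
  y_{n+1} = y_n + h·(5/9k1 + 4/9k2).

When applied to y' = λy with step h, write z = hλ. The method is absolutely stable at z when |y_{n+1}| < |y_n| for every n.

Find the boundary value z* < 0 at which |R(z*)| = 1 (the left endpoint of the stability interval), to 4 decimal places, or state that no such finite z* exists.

With y'=λy (z=hλ):
  k1=λy_n ⇒ h·k1=z·y_n;  k2=λ(1+7/10z)y_n ⇒ h·k2=z(1+7/10z)y_n
  y_{n+1}/y_n = 1 + 5/9z + 4/9z(1+7/10z) = 1 + z + 14/45z²
  so R(z) = 1 + z + 14/45z².

Find x<0 with |R(x)|<1.
x=-1.44: |R|=0.2051
R=1: x+14/45x²=0 ⇒ x=−45/14=-3.2143; min R=1−1/(4·14/45)=0.1964>−1
Confirm numerically:
  x=-2.849: |R|=0.67623 <1
  x=-2.733: |R|=0.59078 <1
  x=-1.726: |R|=0.20082 <1
  x=-3.600: |R|=1.43200 >1
  x=-3.253: |R|=1.03918 >1
Interval (-3.2143, 0).

z* = -3.2143.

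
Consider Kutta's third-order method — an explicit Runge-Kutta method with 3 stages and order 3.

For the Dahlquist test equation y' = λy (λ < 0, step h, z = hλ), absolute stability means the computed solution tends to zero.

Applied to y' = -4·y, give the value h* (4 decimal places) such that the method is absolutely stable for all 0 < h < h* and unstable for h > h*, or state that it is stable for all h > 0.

(-2.5127,0); λ=-4 ⇒ h* = 0.6282.

Set f=λy, z=hλ:
  order 3, 3-stage ⇒ R(z)=1+z+z^2/2+z^3/6
  (e.g. R(-0.72)=0.47699, |R|=0.47699)

Find x<0 with |R(x)|<1.
x=-0.72: |R|=0.4770
|R(-2.81)|=1.5600 |R(-2.2)|=0.5547 |R(-0.71)|=0.4824
Bisect:
  x_lo=-3.2975 |R|=2.8368  x_hi=-0.1214 |R|=0.8857
  mid=-1.70948 |R|=0.08093 →hi
  mid=-2.50351 |R|=0.98488 →hi
  mid=-2.90053 |R|=1.76105 →lo
  mid=-2.70202 |R|=1.33943 →lo
  mid=-2.60277 |R|=1.15426 →lo
  mid=-2.55314 |R|=1.06766 →lo
  mid=-2.52833 |R|=1.02580 →lo
  mid=-2.51592 |R|=1.00522 →lo
  mid=-2.50972 |R|=0.99502 →hi
  ...
  [-2.51282,-2.51262] ⇒ x*=-2.5127
Stable set (-2.5127, 0).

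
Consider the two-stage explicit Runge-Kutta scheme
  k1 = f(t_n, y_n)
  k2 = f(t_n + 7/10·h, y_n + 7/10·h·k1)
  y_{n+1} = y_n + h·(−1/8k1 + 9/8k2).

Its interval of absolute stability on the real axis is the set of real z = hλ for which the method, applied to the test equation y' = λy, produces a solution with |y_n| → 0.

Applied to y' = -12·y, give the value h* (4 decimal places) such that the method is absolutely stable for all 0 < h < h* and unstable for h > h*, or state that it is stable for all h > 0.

Test eqn y'=λy, z=hλ:
  k1=λy_n ⇒ h·k1=z·y_n;  k2=λ(1+7/10z)y_n ⇒ h·k2=z(1+7/10z)y_n
  y_{n+1}/y_n = 1 − 1/8z + 9/8z(1+7/10z) = 1 + z + 63/80z²
  Hence R(z) = 1 + z + 63/80z².

Need |R(x)|<1, x<0.
x=-1.75: |R|=1.6617
R=1: x+63/80x²=0 ⇒ x=−80/63=-1.2698; min R=1−1/(4·63/80)=0.6825>−1
Confirm numerically:
  x=-1.129: |R|=0.87478 <1
  x=-0.884: |R|=0.73140 <1
  x=-0.732: |R|=0.68996 <1
  x=-1.542: |R|=1.33049 >1
  x=-1.463: |R|=1.22254 >1
Interval (-1.2698, 0).

(-1.2698,0); λ=-12 ⇒ h* = (80/63)/12 = 0.1058.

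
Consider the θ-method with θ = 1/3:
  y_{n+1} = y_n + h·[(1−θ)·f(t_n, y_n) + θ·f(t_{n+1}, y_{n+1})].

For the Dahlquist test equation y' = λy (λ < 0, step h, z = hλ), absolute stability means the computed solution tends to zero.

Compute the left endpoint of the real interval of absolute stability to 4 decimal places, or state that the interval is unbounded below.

left endpoint -6.0000.

On y'=λy, z=hλ:
  y_{n+1} = y_n + z·[2/3·y_n + 1/3·y_{n+1}] ⇒ (1 − 1/3z)y_{n+1} = (1 + 2/3z)y_n
  ⇒ R(z) = (1 + 2/3z)/(1 − 1/3z).

Solve |R(x)|<1 on ℝ⁻.
x=-0.91: |R|=0.3018
R=−1: 1+2/3x = −1+1/3x ⇒ -1/3x=2 ⇒ x=2/(-1/3)=-6.0000
Confirm numerically:
  x=-5.710: |R|=0.96670 <1
  x=-5.616: |R|=0.95543 <1
  x=-4.050: |R|=0.72340 <1
  x=-2.917: |R|=0.47896 <1
  x=-6.436: |R|=1.04621 >1
  x=-6.162: |R|=1.01768 >1
So |R|<1 on (-6.0000, 0).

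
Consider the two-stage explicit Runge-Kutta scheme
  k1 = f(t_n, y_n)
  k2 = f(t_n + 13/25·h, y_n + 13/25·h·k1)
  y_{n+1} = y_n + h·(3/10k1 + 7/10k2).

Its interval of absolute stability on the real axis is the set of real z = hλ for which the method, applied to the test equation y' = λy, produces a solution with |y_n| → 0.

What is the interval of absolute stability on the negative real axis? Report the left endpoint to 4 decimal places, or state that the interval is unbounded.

(-2.7473, 0).

On y'=λy, z=hλ:
  k1=λy_n ⇒ h·k1=z·y_n;  k2=λ(1+13/25z)y_n ⇒ h·k2=z(1+13/25z)y_n
  y_{n+1}/y_n = 1 + 3/10z + 7/10z(1+13/25z) = 1 + z + 91/250z²
  Hence R(z) = 1 + z + 91/250z².

Need |R(x)|<1, x<0.
x=-1.36: |R|=0.3133
R=1: x+91/250x²=0 ⇒ x=−250/91=-2.7473; min R=1−1/(4·91/250)=0.3132>−1
Confirm numerically:
  x=-2.647: |R|=0.90341 <1
  x=-2.144: |R|=0.52921 <1
  x=-1.887: |R|=0.40912 <1
  x=-3.265: |R|=1.61532 >1
  x=-2.874: |R|=1.13259 >1
  x=-2.791: |R|=1.04444 >1
So |R|<1 on (-2.7473, 0).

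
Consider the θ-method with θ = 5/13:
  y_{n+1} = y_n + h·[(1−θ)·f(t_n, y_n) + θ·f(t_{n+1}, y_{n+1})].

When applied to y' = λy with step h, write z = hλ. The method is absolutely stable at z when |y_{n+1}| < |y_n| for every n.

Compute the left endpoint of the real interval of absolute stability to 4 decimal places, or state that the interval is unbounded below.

Test eqn y'=λy, z=hλ:
  y_{n+1} = y_n + z·[8/13·y_n + 5/13·y_{n+1}] ⇒ (1 − 5/13z)y_{n+1} = (1 + 8/13z)y_n
  R(z) = (1 + 8/13z)/(1 − 5/13z).

Need |R(x)|<1, x<0.
x=-0.85: |R|=0.3594
R=−1: 1+8/13x = −1+5/13x ⇒ -3/13x=2 ⇒ x=2/(-3/13)=-8.6667
Confirm numerically:
  x=-7.559: |R|=0.93458 <1
  x=-3.524: |R|=0.49615 <1
  x=-3.513: |R|=0.49416 <1
  x=-9.101: |R|=1.02227 >1
  x=-9.081: |R|=1.02128 >1
  x=-8.838: |R|=1.00899 >1
Stable set (-8.6667, 0).

z* = -8.6667.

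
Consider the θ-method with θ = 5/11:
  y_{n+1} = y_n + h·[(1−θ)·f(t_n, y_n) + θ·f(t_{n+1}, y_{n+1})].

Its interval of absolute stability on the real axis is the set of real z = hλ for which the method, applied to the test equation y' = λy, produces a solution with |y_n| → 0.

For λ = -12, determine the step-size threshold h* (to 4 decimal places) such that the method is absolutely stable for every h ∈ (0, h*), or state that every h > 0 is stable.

(-22.0000,0); λ=-12 ⇒ h* = (22)/12 = 1.8333.

Set f=λy, z=hλ:
  y_{n+1} = y_n + z·[6/11·y_n + 5/11·y_{n+1}] ⇒ (1 − 5/11z)y_{n+1} = (1 + 6/11z)y_n
  so R(z) = (1 + 6/11z)/(1 − 5/11z).

Find x<0 with |R(x)|<1.
x=-1.41: |R|=0.1407
R=−1: 1+6/11x = −1+5/11x ⇒ -1/11x=2 ⇒ x=2/(-1/11)=-22.0000
Confirm numerically:
  x=-17.691: |R|=0.95667 <1
  x=-15.074: |R|=0.91981 <1
  x=-10.214: |R|=0.81012 <1
  x=-9.154: |R|=0.77372 <1
  x=-22.596: |R|=1.00481 >1
  x=-22.465: |R|=1.00377 >1
  x=-22.071: |R|=1.00059 >1
Stable set (-22.0000, 0).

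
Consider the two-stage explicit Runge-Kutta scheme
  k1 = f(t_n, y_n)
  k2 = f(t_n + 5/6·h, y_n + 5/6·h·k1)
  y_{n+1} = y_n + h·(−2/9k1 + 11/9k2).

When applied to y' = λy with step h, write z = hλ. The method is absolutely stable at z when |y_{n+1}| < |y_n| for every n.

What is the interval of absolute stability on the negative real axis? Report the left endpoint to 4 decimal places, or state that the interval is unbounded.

Set f=λy, z=hλ:
  k1=λy_n ⇒ h·k1=z·y_n;  k2=λ(1+5/6z)y_n ⇒ h·k2=z(1+5/6z)y_n
  y_{n+1}/y_n = 1 − 2/9z + 11/9z(1+5/6z) = 1 + z + 55/54z²
  so R(z) = 1 + z + 55/54z².

Solve |R(x)|<1 on ℝ⁻.
x=-1.23: |R|=1.3109
R=1: x+55/54x²=0 ⇒ x=−54/55=-0.9818; min R=1−1/(4·55/54)=0.7545>−1
Confirm numerically:
  x=-0.920: |R|=0.94207 <1
  x=-0.879: |R|=0.90795 <1
  x=-0.812: |R|=0.85955 <1
  x=-1.255: |R|=1.34919 >1
  x=-1.135: |R|=1.17708 >1
So |R|<1 on (-0.9818, 0).

(-0.9818, 0).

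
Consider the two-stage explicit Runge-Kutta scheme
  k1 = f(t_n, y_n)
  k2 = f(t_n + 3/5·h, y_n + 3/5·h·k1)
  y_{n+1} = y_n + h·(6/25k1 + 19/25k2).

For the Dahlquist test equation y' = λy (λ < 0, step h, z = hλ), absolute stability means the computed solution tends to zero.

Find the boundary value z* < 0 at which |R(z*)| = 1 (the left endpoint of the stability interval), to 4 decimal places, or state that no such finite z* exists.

left endpoint -2.1930.

On y'=λy, z=hλ:
  k1=λy_n ⇒ h·k1=z·y_n;  k2=λ(1+3/5z)y_n ⇒ h·k2=z(1+3/5z)y_n
  y_{n+1}/y_n = 1 + 6/25z + 19/25z(1+3/5z) = 1 + z + 57/125z²
  ⇒ R(z) = 1 + z + 57/125z².

Solve |R(x)|<1 on ℝ⁻.
x=-1.15: |R|=0.4531
R=1: x+57/125x²=0 ⇒ x=−125/57=-2.1930; min R=1−1/(4·57/125)=0.4518>−1
Confirm numerically:
  x=-2.030: |R|=0.84913 <1
  x=-2.024: |R|=0.84404 <1
  x=-1.772: |R|=0.65983 <1
  x=-0.908: |R|=0.46796 <1
  x=-2.689: |R|=1.60821 >1
  x=-2.370: |R|=1.19131 >1
  x=-2.252: |R|=1.06061 >1
So |R|<1 on (-2.1930, 0).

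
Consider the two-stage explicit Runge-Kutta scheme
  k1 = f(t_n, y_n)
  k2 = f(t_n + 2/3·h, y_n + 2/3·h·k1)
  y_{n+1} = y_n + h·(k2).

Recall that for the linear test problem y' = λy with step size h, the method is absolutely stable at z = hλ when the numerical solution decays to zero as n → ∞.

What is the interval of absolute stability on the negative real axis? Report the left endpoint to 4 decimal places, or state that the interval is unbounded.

(-1.5000, 0).

Test eqn y'=λy, z=hλ:
  k1=λy_n ⇒ h·k1=z·y_n;  k2=λ(1+2/3z)y_n ⇒ h·k2=z(1+2/3z)y_n
  y_{n+1}/y_n = 1 + z(1+2/3z) = 1 + z + 2/3z²
  R(z) = 1 + z + 2/3z².

Solve |R(x)|<1 on ℝ⁻.
x=-0.75: |R|=0.6250
R=1: x+2/3x²=0 ⇒ x=−3/2=-1.5000; min R=1−1/(4·2/3)=0.6250>−1
Confirm numerically:
  x=-1.271: |R|=0.80596 <1
  x=-1.249: |R|=0.79100 <1
  x=-1.212: |R|=0.76730 <1
  x=-0.903: |R|=0.64061 <1
  x=-1.716: |R|=1.24710 >1
  x=-1.678: |R|=1.19912 >1
Interval (-1.5000, 0).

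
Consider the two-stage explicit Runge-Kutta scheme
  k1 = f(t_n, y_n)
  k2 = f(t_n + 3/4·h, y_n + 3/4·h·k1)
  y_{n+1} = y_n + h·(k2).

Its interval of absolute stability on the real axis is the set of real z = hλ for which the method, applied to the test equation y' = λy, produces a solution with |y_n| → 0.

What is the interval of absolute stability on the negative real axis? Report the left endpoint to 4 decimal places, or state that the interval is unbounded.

z∈(-1.3333,0).

With y'=λy (z=hλ):
  k1=λy_n ⇒ h·k1=z·y_n;  k2=λ(1+3/4z)y_n ⇒ h·k2=z(1+3/4z)y_n
  y_{n+1}/y_n = 1 + z(1+3/4z) = 1 + z + 3/4z²
  so R(z) = 1 + z + 3/4z².

Solve |R(x)|<1 on ℝ⁻.
x=-0.68: |R|=0.6668
R=1: x+3/4x²=0 ⇒ x=−4/3=-1.3333; min R=1−1/(4·3/4)=0.6667>−1
Confirm numerically:
  x=-1.148: |R|=0.84043 <1
  x=-0.868: |R|=0.69707 <1
  x=-0.668: |R|=0.66667 <1
  x=-1.860: |R|=1.73470 >1
  x=-1.371: |R|=1.03873 >1
Interval (-1.3333, 0).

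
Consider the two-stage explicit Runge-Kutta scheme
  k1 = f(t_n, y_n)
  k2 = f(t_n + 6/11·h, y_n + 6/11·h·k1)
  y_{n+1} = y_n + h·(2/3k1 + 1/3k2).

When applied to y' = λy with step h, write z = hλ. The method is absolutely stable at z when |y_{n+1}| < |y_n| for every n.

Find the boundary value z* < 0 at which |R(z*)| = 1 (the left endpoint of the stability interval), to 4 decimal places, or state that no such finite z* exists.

z* = -5.5000.

With y'=λy (z=hλ):
  k1=λy_n ⇒ h·k1=z·y_n;  k2=λ(1+6/11z)y_n ⇒ h·k2=z(1+6/11z)y_n
  y_{n+1}/y_n = 1 + 2/3z + 1/3z(1+6/11z) = 1 + z + 2/11z²
  R(z) = 1 + z + 2/11z².

Solve |R(x)|<1 on ℝ⁻.
x=-0.48: |R|=0.5619
R=1: x+2/11x²=0 ⇒ x=−11/2=-5.5000; min R=1−1/(4·2/11)=-0.3750>−1
Confirm numerically:
  x=-3.452: |R|=0.28540 <1
  x=-2.471: |R|=0.36085 <1
  x=-2.253: |R|=0.33009 <1
  x=-6.089: |R|=1.65208 >1
  x=-5.861: |R|=1.38469 >1
Stable set (-5.5000, 0).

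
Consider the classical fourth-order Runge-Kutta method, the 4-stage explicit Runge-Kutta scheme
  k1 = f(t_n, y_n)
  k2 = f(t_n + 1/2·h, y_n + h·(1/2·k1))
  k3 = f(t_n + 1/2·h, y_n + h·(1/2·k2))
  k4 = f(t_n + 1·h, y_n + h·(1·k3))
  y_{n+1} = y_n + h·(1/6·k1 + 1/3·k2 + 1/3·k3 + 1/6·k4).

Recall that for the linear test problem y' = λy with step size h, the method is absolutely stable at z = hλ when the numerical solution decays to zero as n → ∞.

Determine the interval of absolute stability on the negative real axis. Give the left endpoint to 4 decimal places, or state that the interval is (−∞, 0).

On y'=λy, z=hλ:
  order 4, 4-stage ⇒ R(z)=1+z+z^2/2+z^3/6+z^4/24
  (e.g. R(-0.71)=0.49299, |R|=0.49299)

Solve |R(x)|<1 on ℝ⁻.
x=-0.71: |R|=0.4930
|R(-2.11)|=0.3763 |R(-1.63)|=0.2708 |R(-0.77)|=0.4650
Bisect:
  x_lo=-3.4802 |R|=2.6626  x_hi=-0.3802 |R|=0.6838
  mid=-1.93019 |R|=0.31244 →hi
  mid=-2.70517 |R|=0.88577 →hi
  mid=-3.09267 |R|=1.57133 →lo
  mid=-2.89892 |R|=1.18527 →lo
  mid=-2.80205 |R|=1.02555 →lo
  mid=-2.75361 |R|=0.95327 →hi
  mid=-2.77783 |R|=0.98880 →hi
  ...
  [-2.78540,-2.78521] ⇒ x*=-2.7853
Stable set (-2.7853, 0).

(-2.7853, 0).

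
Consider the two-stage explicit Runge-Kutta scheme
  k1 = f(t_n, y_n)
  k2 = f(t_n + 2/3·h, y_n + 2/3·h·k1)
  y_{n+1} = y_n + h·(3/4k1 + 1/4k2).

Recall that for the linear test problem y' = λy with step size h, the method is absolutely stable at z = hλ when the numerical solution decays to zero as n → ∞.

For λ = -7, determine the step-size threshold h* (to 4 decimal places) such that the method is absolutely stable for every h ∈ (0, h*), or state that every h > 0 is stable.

With y'=λy (z=hλ):
  k1=λy_n ⇒ h·k1=z·y_n;  k2=λ(1+2/3z)y_n ⇒ h·k2=z(1+2/3z)y_n
  y_{n+1}/y_n = 1 + 3/4z + 1/4z(1+2/3z) = 1 + z + 1/6z²
  R(z) = 1 + z + 1/6z².

Find x<0 with |R(x)|<1.
x=-0.37: |R|=0.6528
R=1: x+1/6x²=0 ⇒ x=−6=-6.0000; min R=1−1/(4·1/6)=-0.5000>−1
Confirm numerically:
  x=-5.958: |R|=0.95829 <1
  x=-5.637: |R|=0.65896 <1
  x=-5.062: |R|=0.20864 <1
  x=-2.677: |R|=0.48261 <1
  x=-6.435: |R|=1.46654 >1
  x=-6.160: |R|=1.16427 >1
Interval (-6.0000, 0).

(-6.0000,0); λ=-7 ⇒ h* = (6)/7 = 0.8571.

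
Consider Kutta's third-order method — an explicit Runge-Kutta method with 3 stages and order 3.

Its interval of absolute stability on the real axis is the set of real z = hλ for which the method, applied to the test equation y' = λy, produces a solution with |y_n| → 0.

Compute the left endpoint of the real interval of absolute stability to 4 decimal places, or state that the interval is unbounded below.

Test eqn y'=λy, z=hλ:
  order 3, 3-stage ⇒ R(z)=1+z+z^2/2+z^3/6
  (e.g. R(-0.46)=0.62958, |R|=0.62958)

Need |R(x)|<1, x<0.
x=-0.46: |R|=0.6296
|R(-2.8)|=1.5387 |R(-1.8)|=0.1520 |R(-1.75)|=0.1120
Bisect:
  x_lo=-3.1313 |R|=2.3458  x_hi=-0.3923 |R|=0.6746
  mid=-1.76181 |R|=0.12126 →hi
  mid=-2.44654 |R|=0.89442 →hi
  mid=-2.78891 |R|=1.51527 →lo
  mid=-2.61773 |R|=1.18114 →lo
  mid=-2.53214 |R|=1.03217 →lo
  mid=-2.48934 |R|=0.96193 →hi
  mid=-2.51074 |R|=0.99670 →hi
  mid=-2.52144 |R|=1.01435 →lo
  mid=-2.51609 |R|=1.00550 →lo
  ...
  [-2.51291,-2.51274] ⇒ x*=-2.5127
Interval (-2.5127, 0).

left endpoint -2.5127.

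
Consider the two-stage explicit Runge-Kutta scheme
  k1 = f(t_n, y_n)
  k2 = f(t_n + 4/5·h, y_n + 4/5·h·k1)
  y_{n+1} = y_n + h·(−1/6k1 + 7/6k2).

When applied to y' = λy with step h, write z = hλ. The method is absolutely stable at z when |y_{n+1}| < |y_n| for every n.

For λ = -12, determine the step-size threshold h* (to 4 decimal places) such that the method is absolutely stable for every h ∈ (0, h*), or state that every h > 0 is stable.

With y'=λy (z=hλ):
  k1=λy_n ⇒ h·k1=z·y_n;  k2=λ(1+4/5z)y_n ⇒ h·k2=z(1+4/5z)y_n
  y_{n+1}/y_n = 1 − 1/6z + 7/6z(1+4/5z) = 1 + z + 14/15z²
  so R(z) = 1 + z + 14/15z².

Solve |R(x)|<1 on ℝ⁻.
x=-0.52: |R|=0.7324
R=1: x+14/15x²=0 ⇒ x=−15/14=-1.0714; min R=1−1/(4·14/15)=0.7321>−1
Confirm numerically:
  x=-0.502: |R|=0.73320 <1
  x=-0.445: |R|=0.73982 <1
  x=-0.431: |R|=0.74238 <1
  x=-1.565: |R|=1.72094 >1
  x=-1.195: |R|=1.13782 >1
  x=-1.188: |R|=1.12925 >1
Interval (-1.0714, 0).

(-1.0714,0); λ=-12 ⇒ h* = (15/14)/12 = 0.0893.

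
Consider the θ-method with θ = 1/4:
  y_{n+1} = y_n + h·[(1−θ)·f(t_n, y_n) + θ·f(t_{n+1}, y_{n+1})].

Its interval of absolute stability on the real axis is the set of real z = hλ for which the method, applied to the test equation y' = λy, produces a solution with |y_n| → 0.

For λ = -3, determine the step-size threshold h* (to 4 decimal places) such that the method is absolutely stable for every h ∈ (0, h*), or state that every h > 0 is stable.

(-4.0000,0); λ=-3 ⇒ h* = (4)/3 = 1.3333.

On y'=λy, z=hλ:
  y_{n+1} = y_n + z·[3/4·y_n + 1/4·y_{n+1}] ⇒ (1 − 1/4z)y_{n+1} = (1 + 3/4z)y_n
  ⇒ R(z) = (1 + 3/4z)/(1 − 1/4z).

Need |R(x)|<1, x<0.
x=-1.06: |R|=0.1621
R=−1: 1+3/4x = −1+1/4x ⇒ -1/2x=2 ⇒ x=2/(-1/2)=-4.0000
Confirm numerically:
  x=-3.444: |R|=0.85062 <1
  x=-3.115: |R|=0.75123 <1
  x=-2.064: |R|=0.36148 <1
  x=-4.271: |R|=1.06553 >1
  x=-4.131: |R|=1.03222 >1
  x=-4.130: |R|=1.03198 >1
So |R|<1 on (-4.0000, 0).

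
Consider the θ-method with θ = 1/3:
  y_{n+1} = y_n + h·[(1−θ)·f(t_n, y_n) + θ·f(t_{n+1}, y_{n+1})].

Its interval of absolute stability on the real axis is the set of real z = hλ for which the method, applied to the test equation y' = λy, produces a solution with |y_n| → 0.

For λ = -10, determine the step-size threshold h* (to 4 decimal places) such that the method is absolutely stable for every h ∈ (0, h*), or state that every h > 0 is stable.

(-6.0000,0); λ=-10 ⇒ h* = (6)/10 = 0.6000.

On y'=λy, z=hλ:
  y_{n+1} = y_n + z·[2/3·y_n + 1/3·y_{n+1}] ⇒ (1 − 1/3z)y_{n+1} = (1 + 2/3z)y_n
  Hence R(z) = (1 + 2/3z)/(1 − 1/3z).

Solve |R(x)|<1 on ℝ⁻.
x=-1.52: |R|=0.0088
R=−1: 1+2/3x = −1+1/3x ⇒ -1/3x=2 ⇒ x=2/(-1/3)=-6.0000
Confirm numerically:
  x=-5.175: |R|=0.89908 <1
  x=-4.174: |R|=0.74547 <1
  x=-3.969: |R|=0.70857 <1
  x=-3.460: |R|=0.60681 <1
  x=-6.423: |R|=1.04489 >1
  x=-6.165: |R|=1.01800 >1
Interval (-6.0000, 0).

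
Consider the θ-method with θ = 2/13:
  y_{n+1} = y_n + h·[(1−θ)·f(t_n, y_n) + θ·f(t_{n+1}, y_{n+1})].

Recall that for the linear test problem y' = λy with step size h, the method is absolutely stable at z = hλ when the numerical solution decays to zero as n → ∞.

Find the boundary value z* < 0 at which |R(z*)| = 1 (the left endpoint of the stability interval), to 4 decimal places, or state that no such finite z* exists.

On y'=λy, z=hλ:
  y_{n+1} = y_n + z·[11/13·y_n + 2/13·y_{n+1}] ⇒ (1 − 2/13z)y_{n+1} = (1 + 11/13z)y_n
  Hence R(z) = (1 + 11/13z)/(1 − 2/13z).

Need |R(x)|<1, x<0.
x=-1.63: |R|=0.3032
R=−1: 1+11/13x = −1+2/13x ⇒ -9/13x=2 ⇒ x=2/(-9/13)=-2.8889
Confirm numerically:
  x=-1.593: |R|=0.27944 <1
  x=-1.524: |R|=0.23455 <1
  x=-1.355: |R|=0.12126 <1
  x=-1.185: |R|=0.00228 <1
  x=-3.359: |R|=1.21458 >1
  x=-3.304: |R|=1.19053 >1
Interval (-2.8889, 0).

left endpoint -2.8889.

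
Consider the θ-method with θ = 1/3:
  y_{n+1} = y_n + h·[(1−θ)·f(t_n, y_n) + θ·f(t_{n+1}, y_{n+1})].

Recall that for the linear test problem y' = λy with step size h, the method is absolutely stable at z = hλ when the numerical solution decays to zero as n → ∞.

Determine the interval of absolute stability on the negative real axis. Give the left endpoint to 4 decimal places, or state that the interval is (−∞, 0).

With y'=λy (z=hλ):
  y_{n+1} = y_n + z·[2/3·y_n + 1/3·y_{n+1}] ⇒ (1 − 1/3z)y_{n+1} = (1 + 2/3z)y_n
  so R(z) = (1 + 2/3z)/(1 − 1/3z).

Need |R(x)|<1, x<0.
x=-1.03: |R|=0.2333
R=−1: 1+2/3x = −1+1/3x ⇒ -1/3x=2 ⇒ x=2/(-1/3)=-6.0000
Confirm numerically:
  x=-4.774: |R|=0.84229 <1
  x=-4.586: |R|=0.81360 <1
  x=-4.164: |R|=0.74372 <1
  x=-3.353: |R|=0.58335 <1
  x=-6.574: |R|=1.05995 >1
  x=-6.572: |R|=1.05976 >1
  x=-6.208: |R|=1.02259 >1
Stable set (-6.0000, 0).

(-6.0000, 0).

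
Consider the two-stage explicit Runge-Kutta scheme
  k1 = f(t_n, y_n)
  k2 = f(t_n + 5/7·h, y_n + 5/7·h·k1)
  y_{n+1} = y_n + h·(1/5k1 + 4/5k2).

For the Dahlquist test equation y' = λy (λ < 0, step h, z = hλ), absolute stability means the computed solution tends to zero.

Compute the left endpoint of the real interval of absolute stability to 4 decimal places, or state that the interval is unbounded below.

left endpoint -1.7500.

With y'=λy (z=hλ):
  k1=λy_n ⇒ h·k1=z·y_n;  k2=λ(1+5/7z)y_n ⇒ h·k2=z(1+5/7z)y_n
  y_{n+1}/y_n = 1 + 1/5z + 4/5z(1+5/7z) = 1 + z + 4/7z²
  ⇒ R(z) = 1 + z + 4/7z².

Boundary: |R(x)|=1, x<0.
x=-0.32: |R|=0.7385
R=1: x+4/7x²=0 ⇒ x=−7/4=-1.7500; min R=1−1/(4·4/7)=0.5625>−1
Confirm numerically:
  x=-1.449: |R|=0.75077 <1
  x=-1.420: |R|=0.73223 <1
  x=-1.055: |R|=0.58101 <1
  x=-0.812: |R|=0.56477 <1
  x=-2.130: |R|=1.46251 >1
  x=-2.098: |R|=1.41720 >1
  x=-1.936: |R|=1.20577 >1
Stable set (-1.7500, 0).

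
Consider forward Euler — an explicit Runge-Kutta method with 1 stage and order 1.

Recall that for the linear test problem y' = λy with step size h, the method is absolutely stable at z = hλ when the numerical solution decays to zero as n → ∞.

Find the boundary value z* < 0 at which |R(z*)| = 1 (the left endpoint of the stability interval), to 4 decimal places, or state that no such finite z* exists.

z* = -2.0000.

With y'=λy (z=hλ):
  order 1, 1-stage ⇒ R(z)=1+z
  (e.g. R(-0.74)=0.26000, |R|=0.26000)

Solve |R(x)|<1 on ℝ⁻.
x=-0.74: |R|=0.2600
|R(-1.52)|=0.5200 |R(-1.06)|=0.0600 |R(-0.78)|=0.2200
Bisect:
  x_lo=-2.3250 |R|=1.3250  x_hi=-0.1588 |R|=0.8412
  mid=-1.24190 |R|=0.24190 →hi
  mid=-1.78345 |R|=0.78345 →hi
  mid=-2.05423 |R|=1.05423 →lo
  mid=-1.91884 |R|=0.91884 →hi
  mid=-1.98653 |R|=0.98653 →hi
  mid=-2.02038 |R|=1.02038 →lo
  mid=-2.00346 |R|=1.00346 →lo
  mid=-1.99499 |R|=0.99499 →hi
  mid=-1.99922 |R|=0.99922 →hi
  ...
  [-2.00002,-1.99989] ⇒ x*=-2.0000
Interval (-2.0000, 0).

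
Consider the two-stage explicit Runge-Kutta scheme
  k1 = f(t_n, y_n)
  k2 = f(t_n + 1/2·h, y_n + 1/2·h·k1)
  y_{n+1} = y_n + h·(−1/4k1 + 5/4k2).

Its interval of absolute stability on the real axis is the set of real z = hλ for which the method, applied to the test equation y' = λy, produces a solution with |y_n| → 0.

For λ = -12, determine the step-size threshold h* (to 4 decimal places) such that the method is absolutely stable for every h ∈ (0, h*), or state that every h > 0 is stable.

(-1.6000,0); λ=-12 ⇒ h* = (8/5)/12 = 0.1333.

Test eqn y'=λy, z=hλ:
  k1=λy_n ⇒ h·k1=z·y_n;  k2=λ(1+1/2z)y_n ⇒ h·k2=z(1+1/2z)y_n
  y_{n+1}/y_n = 1 − 1/4z + 5/4z(1+1/2z) = 1 + z + 5/8z²
  R(z) = 1 + z + 5/8z².

Find x<0 with |R(x)|<1.
x=-1.46: |R|=0.8722
R=1: x+5/8x²=0 ⇒ x=−8/5=-1.6000; min R=1−1/(4·5/8)=0.6000>−1
Confirm numerically:
  x=-1.576: |R|=0.97636 <1
  x=-1.014: |R|=0.62862 <1
  x=-0.962: |R|=0.61640 <1
  x=-2.178: |R|=1.78680 >1
  x=-1.796: |R|=1.22001 >1
So |R|<1 on (-1.6000, 0).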